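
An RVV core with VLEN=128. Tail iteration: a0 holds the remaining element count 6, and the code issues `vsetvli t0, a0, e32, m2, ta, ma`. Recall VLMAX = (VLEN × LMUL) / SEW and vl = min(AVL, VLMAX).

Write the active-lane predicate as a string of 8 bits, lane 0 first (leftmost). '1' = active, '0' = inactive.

VLMAX = VLEN×LMUL/SEW = 128×2/32 = 8
AVL=6 ≤ VLMAX=8, so vl = 6
bits (lane 0 leftmost): 11111100

predicate = 11111100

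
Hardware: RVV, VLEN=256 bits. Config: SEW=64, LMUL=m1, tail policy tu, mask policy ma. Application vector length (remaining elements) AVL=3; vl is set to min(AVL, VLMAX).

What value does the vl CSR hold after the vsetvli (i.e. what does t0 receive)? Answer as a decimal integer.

VLMAX = (256 × 1) / 64 = 4 lanes
AVL=3 ≤ VLMAX=4, so vl = 3

vl = 3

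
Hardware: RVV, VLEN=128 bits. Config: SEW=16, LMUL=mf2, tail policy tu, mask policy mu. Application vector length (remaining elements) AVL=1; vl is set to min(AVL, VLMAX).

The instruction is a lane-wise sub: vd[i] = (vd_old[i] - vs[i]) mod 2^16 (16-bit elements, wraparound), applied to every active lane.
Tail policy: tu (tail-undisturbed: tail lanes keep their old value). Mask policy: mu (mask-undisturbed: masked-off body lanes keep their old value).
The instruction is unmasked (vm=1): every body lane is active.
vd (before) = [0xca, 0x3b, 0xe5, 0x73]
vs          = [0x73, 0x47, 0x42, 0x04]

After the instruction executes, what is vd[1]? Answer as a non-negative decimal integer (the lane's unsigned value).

vd[1] = 59

VLMAX = (128 × 1/2) / 16 = 4 lanes
vl = min(AVL, VLMAX) = min(1, 4) = 1
lane  0: sub(0xca,0x73) ⇒ 0x57
lane  1: tail/keep ⇒ 0x3b
lane  2: tail/keep ⇒ 0xe5
lane  3: tail/keep ⇒ 0x73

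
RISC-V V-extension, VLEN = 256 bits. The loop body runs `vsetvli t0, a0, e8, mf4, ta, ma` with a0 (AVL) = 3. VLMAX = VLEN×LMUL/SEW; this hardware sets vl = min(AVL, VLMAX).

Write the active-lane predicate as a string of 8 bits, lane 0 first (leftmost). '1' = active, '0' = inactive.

predicate = 11100000

lanes per group: 256·1/4/8 = 8
AVL=3 ≤ VLMAX=8, so vl = 3
bits (lane 0 leftmost): 11100000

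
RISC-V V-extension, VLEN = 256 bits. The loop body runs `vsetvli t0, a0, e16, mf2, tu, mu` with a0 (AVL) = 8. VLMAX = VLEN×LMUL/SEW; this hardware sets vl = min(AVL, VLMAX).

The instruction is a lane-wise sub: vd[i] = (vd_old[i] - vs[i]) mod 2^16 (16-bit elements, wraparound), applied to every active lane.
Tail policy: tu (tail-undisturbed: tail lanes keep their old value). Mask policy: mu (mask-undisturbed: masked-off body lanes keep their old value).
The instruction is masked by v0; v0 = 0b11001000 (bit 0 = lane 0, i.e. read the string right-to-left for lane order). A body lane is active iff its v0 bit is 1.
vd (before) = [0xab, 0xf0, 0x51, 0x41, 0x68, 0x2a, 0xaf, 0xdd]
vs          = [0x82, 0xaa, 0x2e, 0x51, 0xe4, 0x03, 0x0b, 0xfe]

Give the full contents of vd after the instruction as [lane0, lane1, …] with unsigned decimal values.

VLMAX = VLEN×LMUL/SEW = 256×1/2/16 = 8
vl = min(AVL, VLMAX) = min(8, 8) = 8
  i=0: mask-off/keep → 171
  i=1: mask-off/keep → 240
  i=2: mask-off/keep → 81
  i=3: sub(0x41,0x51) → 65520
  i=4: mask-off/keep → 104
  i=5: mask-off/keep → 42
  i=6: sub(0xaf,0x0b) → 164
  i=7: sub(0xdd,0xfe) → 65503

vd = [171, 240, 81, 65520, 104, 42, 164, 65503]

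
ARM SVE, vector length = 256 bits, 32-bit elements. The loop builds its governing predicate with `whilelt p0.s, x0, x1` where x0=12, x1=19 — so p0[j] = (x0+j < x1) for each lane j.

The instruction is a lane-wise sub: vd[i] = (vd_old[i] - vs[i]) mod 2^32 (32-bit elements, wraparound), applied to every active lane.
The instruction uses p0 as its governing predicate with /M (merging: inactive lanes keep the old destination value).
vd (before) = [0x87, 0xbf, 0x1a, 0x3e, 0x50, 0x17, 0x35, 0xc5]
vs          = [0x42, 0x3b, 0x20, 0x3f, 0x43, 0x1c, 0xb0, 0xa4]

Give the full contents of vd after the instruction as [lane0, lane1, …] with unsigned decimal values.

vd = [69, 132, 4294967290, 4294967295, 13, 4294967291, 4294967173, 197]

lane count: 256 div 32 = 8
whilelt: lane j active iff 12+j < 19 → j < 7 → 7 active
lane  0: sub(0x87,0x42) ⇒ 0x45
lane  1: sub(0xbf,0x3b) ⇒ 0x84
lane  2: sub(0x1a,0x20) ⇒ 0xfffffffa
lane  3: sub(0x3e,0x3f) ⇒ 0xffffffff
lane  4: sub(0x50,0x43) ⇒ 0x0d
lane  5: sub(0x17,0x1c) ⇒ 0xfffffffb
lane  6: sub(0x35,0xb0) ⇒ 0xffffff85
lane  7: tail/keep ⇒ 0xc5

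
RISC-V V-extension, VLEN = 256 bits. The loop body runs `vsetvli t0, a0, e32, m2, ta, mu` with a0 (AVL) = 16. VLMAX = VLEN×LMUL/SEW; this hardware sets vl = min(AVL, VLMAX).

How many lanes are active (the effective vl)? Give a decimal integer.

lanes per group: 256·2/32 = 16
AVL=16 ≤ VLMAX=16, so vl = 16

vl = 16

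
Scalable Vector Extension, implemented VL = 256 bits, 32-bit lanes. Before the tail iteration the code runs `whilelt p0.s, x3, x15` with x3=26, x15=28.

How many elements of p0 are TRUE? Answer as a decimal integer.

register lanes = 256/32 = 8
active while 26+j < 28, i.e. j ∈ [0,2) capped at 8 ⇒ 2

vl = 2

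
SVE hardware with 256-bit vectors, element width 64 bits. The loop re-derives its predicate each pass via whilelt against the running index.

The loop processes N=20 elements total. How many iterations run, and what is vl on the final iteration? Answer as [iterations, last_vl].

[iterations, last_vl] = [5, 4]

256-bit reg / 64-bit elem → 4 lanes
N=20: ⌈20/4⌉ = 5 iters; last vl = 20 − 4×4 = 4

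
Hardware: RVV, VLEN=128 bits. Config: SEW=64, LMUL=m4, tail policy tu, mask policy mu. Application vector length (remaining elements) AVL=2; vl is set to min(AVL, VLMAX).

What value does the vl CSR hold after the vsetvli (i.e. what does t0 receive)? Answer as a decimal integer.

lanes per group: 128·4/64 = 8
vl = min(AVL, VLMAX) = min(2, 8) = 2

vl = 2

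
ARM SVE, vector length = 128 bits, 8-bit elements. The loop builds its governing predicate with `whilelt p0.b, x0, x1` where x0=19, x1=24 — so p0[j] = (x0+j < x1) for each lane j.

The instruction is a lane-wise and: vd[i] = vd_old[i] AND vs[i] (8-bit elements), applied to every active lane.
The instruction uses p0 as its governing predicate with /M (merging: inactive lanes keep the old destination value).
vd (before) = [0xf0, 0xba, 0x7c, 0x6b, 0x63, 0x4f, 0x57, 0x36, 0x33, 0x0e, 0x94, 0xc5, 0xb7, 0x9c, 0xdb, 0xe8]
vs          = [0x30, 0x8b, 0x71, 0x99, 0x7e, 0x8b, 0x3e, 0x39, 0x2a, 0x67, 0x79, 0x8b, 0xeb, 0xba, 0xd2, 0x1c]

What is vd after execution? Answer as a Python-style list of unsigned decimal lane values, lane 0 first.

lane count: 128 div 8 = 16
p0[j] = (19+j < 24); true for j=0..4 → 5 lanes set
  i=0: and(0xf0,0x30) → 48
  i=1: and(0xba,0x8b) → 138
  i=2: and(0x7c,0x71) → 112
  i=3: and(0x6b,0x99) → 9
  i=4: and(0x63,0x7e) → 98
  i=5: tail/keep → 79
  i=6: tail/keep → 87
  i=7: tail/keep → 54
  i=8: tail/keep → 51
  i=9: tail/keep → 14
  i=10: tail/keep → 148
  i=11: tail/keep → 197
  i=12: tail/keep → 183
  i=13: tail/keep → 156
  i=14: tail/keep → 219
  i=15: tail/keep → 232

vd = [48, 138, 112, 9, 98, 79, 87, 54, 51, 14, 148, 197, 183, 156, 219, 232]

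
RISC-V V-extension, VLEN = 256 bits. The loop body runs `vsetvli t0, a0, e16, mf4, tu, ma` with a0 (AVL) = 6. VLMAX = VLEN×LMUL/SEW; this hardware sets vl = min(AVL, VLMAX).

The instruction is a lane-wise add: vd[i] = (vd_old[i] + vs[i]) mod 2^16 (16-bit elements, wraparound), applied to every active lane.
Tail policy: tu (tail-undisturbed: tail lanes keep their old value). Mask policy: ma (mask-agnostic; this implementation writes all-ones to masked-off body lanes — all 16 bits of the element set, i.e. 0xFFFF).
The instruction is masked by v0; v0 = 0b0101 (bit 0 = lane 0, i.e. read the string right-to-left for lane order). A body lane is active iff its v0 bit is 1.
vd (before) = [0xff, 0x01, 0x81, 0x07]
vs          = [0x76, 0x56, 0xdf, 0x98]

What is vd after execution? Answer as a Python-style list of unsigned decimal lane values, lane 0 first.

VLMAX = (256 × 1/4) / 16 = 4 lanes
vl ← min(6, 4) = 4
vd[0] add(0xff,0x76) -> 0x175
vd[1] mask-off/ones -> 0xffff
vd[2] add(0x81,0xdf) -> 0x160
vd[3] mask-off/ones -> 0xffff

vd = [373, 65535, 352, 65535]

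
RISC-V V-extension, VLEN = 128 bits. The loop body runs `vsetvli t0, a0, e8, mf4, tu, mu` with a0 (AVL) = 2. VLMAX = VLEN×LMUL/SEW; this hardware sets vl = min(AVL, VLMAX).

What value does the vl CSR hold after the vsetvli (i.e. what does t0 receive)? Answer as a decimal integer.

vl = 2

VLMAX = VLEN×LMUL/SEW = 128×1/4/8 = 4
vl ← min(2, 4) = 2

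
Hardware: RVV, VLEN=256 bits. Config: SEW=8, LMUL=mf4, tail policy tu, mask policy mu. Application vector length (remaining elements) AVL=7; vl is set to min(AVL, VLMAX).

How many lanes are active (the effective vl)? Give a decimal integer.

vl = 7

VLMAX = VLEN×LMUL/SEW = 256×1/4/8 = 8
vl ← min(7, 8) = 7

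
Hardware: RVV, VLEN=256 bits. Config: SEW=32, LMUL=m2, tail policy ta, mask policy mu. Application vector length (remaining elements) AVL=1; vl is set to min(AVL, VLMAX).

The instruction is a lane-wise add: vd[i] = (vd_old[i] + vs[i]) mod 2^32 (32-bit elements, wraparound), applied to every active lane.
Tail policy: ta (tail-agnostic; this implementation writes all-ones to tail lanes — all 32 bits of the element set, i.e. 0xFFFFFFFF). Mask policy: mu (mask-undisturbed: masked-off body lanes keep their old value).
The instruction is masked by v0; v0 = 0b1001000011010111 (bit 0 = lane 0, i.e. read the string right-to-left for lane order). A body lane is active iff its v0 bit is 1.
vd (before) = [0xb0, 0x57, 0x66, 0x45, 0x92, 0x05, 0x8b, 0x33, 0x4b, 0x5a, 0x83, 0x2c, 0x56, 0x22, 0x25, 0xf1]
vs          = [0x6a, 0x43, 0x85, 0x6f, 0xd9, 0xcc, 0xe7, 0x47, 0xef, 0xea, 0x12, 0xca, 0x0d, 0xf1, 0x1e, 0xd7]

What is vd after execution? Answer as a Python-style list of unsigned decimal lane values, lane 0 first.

lanes per group: 256·2/32 = 16
AVL=1 ≤ VLMAX=16, so vl = 1
  i=0: add(0xb0,0x6a) → 282
  i=1: tail/ones → 4294967295
  i=2: tail/ones → 4294967295
  i=3: tail/ones → 4294967295
  i=4: tail/ones → 4294967295
  i=5: tail/ones → 4294967295
  i=6: tail/ones → 4294967295
  i=7: tail/ones → 4294967295
  i=8: tail/ones → 4294967295
  i=9: tail/ones → 4294967295
  i=10: tail/ones → 4294967295
  i=11: tail/ones → 4294967295
  i=12: tail/ones → 4294967295
  i=13: tail/ones → 4294967295
  i=14: tail/ones → 4294967295
  i=15: tail/ones → 4294967295

vd = [282, 4294967295, 4294967295, 4294967295, 4294967295, 4294967295, 4294967295, 4294967295, 4294967295, 4294967295, 4294967295, 4294967295, 4294967295, 4294967295, 4294967295, 4294967295]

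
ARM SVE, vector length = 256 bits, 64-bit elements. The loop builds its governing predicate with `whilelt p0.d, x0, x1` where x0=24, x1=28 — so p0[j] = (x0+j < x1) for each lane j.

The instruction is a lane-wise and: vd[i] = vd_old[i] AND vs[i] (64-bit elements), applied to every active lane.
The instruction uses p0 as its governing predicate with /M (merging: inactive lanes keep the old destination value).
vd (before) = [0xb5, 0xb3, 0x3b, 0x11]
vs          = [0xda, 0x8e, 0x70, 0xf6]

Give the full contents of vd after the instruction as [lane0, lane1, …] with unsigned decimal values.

lane count: 256 div 64 = 4
whilelt: lane j active iff 24+j < 28 → j < 4 → 4 active
  i=0: and(0xb5,0xda) → 144
  i=1: and(0xb3,0x8e) → 130
  i=2: and(0x3b,0x70) → 48
  i=3: and(0x11,0xf6) → 16

vd = [144, 130, 48, 16]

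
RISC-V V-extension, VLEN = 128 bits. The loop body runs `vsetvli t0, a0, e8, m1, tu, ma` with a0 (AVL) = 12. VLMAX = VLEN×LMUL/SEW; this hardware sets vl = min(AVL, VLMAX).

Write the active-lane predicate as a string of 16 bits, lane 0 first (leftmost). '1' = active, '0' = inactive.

VLMAX = (128 × 1) / 8 = 16 lanes
vl ← min(12, 16) = 12
bits (lane 0 leftmost): 1111111111110000

predicate = 1111111111110000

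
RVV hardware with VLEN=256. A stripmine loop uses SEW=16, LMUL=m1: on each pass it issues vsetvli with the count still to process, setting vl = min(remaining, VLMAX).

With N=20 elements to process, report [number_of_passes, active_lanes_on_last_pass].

[iterations, last_vl] = [2, 4]

VLMAX = VLEN×LMUL/SEW = 256×1/16 = 16
iterations = ceil(20/16) = 2; final-pass vl = 4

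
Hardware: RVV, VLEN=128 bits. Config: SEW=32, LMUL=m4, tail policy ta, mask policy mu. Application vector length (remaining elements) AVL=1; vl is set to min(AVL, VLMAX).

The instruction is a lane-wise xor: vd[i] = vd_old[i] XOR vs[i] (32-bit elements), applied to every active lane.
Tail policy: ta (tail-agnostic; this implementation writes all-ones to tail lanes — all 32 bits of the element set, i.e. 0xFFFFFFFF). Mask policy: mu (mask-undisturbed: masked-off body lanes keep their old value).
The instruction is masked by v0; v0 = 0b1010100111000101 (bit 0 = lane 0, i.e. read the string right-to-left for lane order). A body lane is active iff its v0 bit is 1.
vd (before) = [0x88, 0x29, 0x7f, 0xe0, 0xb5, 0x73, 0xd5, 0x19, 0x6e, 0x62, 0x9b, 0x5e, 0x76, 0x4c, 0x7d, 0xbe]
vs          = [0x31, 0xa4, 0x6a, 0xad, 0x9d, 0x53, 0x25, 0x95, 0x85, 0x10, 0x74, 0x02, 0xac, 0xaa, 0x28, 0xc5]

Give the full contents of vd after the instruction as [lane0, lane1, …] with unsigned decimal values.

VLMAX = VLEN×LMUL/SEW = 128×4/32 = 16
vl = min(AVL, VLMAX) = min(1, 16) = 1
  i=0: xor(0x88,0x31) → 185
  i=1: tail/ones → 4294967295
  i=2: tail/ones → 4294967295
  i=3: tail/ones → 4294967295
  i=4: tail/ones → 4294967295
  i=5: tail/ones → 4294967295
  i=6: tail/ones → 4294967295
  i=7: tail/ones → 4294967295
  i=8: tail/ones → 4294967295
  i=9: tail/ones → 4294967295
  i=10: tail/ones → 4294967295
  i=11: tail/ones → 4294967295
  i=12: tail/ones → 4294967295
  i=13: tail/ones → 4294967295
  i=14: tail/ones → 4294967295
  i=15: tail/ones → 4294967295

vd = [185, 4294967295, 4294967295, 4294967295, 4294967295, 4294967295, 4294967295, 4294967295, 4294967295, 4294967295, 4294967295, 4294967295, 4294967295, 4294967295, 4294967295, 4294967295]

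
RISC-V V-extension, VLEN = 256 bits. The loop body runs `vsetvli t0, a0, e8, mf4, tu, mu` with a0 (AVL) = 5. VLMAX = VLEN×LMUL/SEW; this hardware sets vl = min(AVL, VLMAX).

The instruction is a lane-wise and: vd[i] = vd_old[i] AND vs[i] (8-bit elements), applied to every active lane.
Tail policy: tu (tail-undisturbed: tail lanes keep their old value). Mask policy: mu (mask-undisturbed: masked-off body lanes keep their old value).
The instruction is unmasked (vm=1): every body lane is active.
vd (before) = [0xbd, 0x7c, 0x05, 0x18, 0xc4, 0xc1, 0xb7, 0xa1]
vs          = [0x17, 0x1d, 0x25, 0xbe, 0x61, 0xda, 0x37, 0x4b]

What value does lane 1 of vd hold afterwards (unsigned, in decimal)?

vd[1] = 28

VLMAX = (256 × 1/4) / 8 = 8 lanes
vl = min(AVL, VLMAX) = min(5, 8) = 5
[0] and(0xbd,0x17) = 0x15
[1] and(0x7c,0x1d) = 0x1c
[2] and(0x05,0x25) = 0x05
[3] and(0x18,0xbe) = 0x18
[4] and(0xc4,0x61) = 0x40
[5] tail/keep = 0xc1
[6] tail/keep = 0xb7
[7] tail/keep = 0xa1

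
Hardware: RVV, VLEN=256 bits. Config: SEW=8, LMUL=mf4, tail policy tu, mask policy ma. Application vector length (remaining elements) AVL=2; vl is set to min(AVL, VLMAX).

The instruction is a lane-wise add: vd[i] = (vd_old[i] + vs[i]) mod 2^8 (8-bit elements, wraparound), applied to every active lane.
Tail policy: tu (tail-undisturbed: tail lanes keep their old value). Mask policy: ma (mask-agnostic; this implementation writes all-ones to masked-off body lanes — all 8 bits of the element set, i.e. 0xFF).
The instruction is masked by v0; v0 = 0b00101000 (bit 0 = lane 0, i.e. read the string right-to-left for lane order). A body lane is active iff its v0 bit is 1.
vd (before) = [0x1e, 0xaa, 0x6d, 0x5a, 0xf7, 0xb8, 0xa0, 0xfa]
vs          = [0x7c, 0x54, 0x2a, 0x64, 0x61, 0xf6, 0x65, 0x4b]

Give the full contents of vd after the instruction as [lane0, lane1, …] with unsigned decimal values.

vd = [255, 255, 109, 90, 247, 184, 160, 250]

lanes per group: 256·1/4/8 = 8
AVL=2 ≤ VLMAX=8, so vl = 2
vd[0] mask-off/ones -> 0xff
vd[1] mask-off/ones -> 0xff
vd[2] tail/keep -> 0x6d
vd[3] tail/keep -> 0x5a
vd[4] tail/keep -> 0xf7
vd[5] tail/keep -> 0xb8
vd[6] tail/keep -> 0xa0
vd[7] tail/keep -> 0xfa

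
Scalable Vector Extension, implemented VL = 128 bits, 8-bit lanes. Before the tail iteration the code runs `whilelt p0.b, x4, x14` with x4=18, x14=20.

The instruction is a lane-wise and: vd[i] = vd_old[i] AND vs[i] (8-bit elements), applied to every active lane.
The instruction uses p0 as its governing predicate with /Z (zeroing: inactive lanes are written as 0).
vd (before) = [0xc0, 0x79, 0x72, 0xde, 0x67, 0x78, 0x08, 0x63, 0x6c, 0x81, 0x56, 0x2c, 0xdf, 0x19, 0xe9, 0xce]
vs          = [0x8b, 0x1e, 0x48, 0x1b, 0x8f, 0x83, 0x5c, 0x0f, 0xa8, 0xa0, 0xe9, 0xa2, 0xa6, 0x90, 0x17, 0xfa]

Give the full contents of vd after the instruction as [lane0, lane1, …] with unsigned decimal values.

lane count: 128 div 8 = 16
active while 18+j < 20, i.e. j ∈ [0,2) capped at 16 ⇒ 2
  i=0: and(0xc0,0x8b) → 128
  i=1: and(0x79,0x1e) → 24
  i=2: tail/zero → 0
  i=3: tail/zero → 0
  i=4: tail/zero → 0
  i=5: tail/zero → 0
  i=6: tail/zero → 0
  i=7: tail/zero → 0
  i=8: tail/zero → 0
  i=9: tail/zero → 0
  i=10: tail/zero → 0
  i=11: tail/zero → 0
  i=12: tail/zero → 0
  i=13: tail/zero → 0
  i=14: tail/zero → 0
  i=15: tail/zero → 0

vd = [128, 24, 0, 0, 0, 0, 0, 0, 0, 0, 0, 0, 0, 0, 0, 0]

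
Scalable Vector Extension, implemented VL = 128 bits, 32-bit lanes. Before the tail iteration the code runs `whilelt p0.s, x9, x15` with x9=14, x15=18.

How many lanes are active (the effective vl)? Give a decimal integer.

128-bit reg / 32-bit elem → 4 lanes
whilelt: lane j active iff 14+j < 18 → j < 4 → 4 active

vl = 4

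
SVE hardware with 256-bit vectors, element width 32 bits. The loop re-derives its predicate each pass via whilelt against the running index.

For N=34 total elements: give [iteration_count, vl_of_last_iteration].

[iterations, last_vl] = [5, 2]

register lanes = 256/32 = 8
N=34: ⌈34/8⌉ = 5 iters; last vl = 34 − 4×8 = 2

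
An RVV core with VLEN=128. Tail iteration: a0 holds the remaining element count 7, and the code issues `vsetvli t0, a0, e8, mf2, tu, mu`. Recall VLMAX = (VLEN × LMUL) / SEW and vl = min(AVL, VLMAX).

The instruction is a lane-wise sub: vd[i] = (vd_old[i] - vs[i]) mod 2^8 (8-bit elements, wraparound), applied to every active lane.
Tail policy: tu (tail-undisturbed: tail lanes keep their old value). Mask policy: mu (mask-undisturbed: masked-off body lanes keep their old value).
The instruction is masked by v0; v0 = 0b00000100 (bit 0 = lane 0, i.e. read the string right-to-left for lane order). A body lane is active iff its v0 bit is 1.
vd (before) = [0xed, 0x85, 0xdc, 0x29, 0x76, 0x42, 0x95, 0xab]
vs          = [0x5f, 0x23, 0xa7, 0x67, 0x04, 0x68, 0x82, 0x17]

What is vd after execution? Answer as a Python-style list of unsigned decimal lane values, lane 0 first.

VLMAX = VLEN×LMUL/SEW = 128×1/2/8 = 8
AVL=7 ≤ VLMAX=8, so vl = 7
  i=0: mask-off/keep → 237
  i=1: mask-off/keep → 133
  i=2: sub(0xdc,0xa7) → 53
  i=3: mask-off/keep → 41
  i=4: mask-off/keep → 118
  i=5: mask-off/keep → 66
  i=6: mask-off/keep → 149
  i=7: tail/keep → 171

vd = [237, 133, 53, 41, 118, 66, 149, 171]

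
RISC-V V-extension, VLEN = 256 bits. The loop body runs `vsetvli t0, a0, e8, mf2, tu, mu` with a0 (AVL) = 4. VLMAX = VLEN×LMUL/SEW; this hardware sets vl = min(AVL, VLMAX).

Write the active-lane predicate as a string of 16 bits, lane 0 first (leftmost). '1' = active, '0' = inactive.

predicate = 1111000000000000

VLMAX = VLEN×LMUL/SEW = 256×1/2/8 = 16
vl = min(AVL, VLMAX) = min(4, 16) = 4
bits (lane 0 leftmost): 1111000000000000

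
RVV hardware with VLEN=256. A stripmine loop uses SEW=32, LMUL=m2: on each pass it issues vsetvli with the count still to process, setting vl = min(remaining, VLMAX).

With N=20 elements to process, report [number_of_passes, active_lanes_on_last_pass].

VLMAX = (256 × 2) / 32 = 16 lanes
N=20: ⌈20/16⌉ = 2 iters; last vl = 20 − 1×16 = 4

[iterations, last_vl] = [2, 4]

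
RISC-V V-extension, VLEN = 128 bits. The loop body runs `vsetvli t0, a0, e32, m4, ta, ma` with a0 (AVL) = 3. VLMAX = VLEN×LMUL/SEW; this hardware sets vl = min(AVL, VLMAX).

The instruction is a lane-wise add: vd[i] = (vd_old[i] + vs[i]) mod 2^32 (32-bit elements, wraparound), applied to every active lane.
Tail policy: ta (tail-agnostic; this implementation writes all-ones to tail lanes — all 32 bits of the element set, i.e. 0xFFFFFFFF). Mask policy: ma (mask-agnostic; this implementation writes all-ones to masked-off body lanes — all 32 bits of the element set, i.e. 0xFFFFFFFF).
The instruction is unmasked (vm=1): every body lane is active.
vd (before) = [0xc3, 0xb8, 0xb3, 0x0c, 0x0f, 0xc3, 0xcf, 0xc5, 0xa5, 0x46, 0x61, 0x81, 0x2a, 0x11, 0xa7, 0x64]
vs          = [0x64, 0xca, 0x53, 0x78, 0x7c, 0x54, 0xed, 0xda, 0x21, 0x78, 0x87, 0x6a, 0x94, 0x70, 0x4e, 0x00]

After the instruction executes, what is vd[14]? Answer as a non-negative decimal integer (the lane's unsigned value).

vd[14] = 4294967295

VLMAX = VLEN×LMUL/SEW = 128×4/32 = 16
vl = min(AVL, VLMAX) = min(3, 16) = 3
  i=0: add(0xc3,0x64) → 295
  i=1: add(0xb8,0xca) → 386
  i=2: add(0xb3,0x53) → 262
  i=3: tail/ones → 4294967295
  i=4: tail/ones → 4294967295
  i=5: tail/ones → 4294967295
  i=6: tail/ones → 4294967295
  i=7: tail/ones → 4294967295
  i=8: tail/ones → 4294967295
  i=9: tail/ones → 4294967295
  i=10: tail/ones → 4294967295
  i=11: tail/ones → 4294967295
  i=12: tail/ones → 4294967295
  i=13: tail/ones → 4294967295
  i=14: tail/ones → 4294967295
  i=15: tail/ones → 4294967295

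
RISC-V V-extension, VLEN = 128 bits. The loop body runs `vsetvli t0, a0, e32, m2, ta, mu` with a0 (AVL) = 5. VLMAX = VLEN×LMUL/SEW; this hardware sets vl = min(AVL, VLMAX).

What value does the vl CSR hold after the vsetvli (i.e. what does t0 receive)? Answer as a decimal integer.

vl = 5

lanes per group: 128·2/32 = 8
vl = min(AVL, VLMAX) = min(5, 8) = 5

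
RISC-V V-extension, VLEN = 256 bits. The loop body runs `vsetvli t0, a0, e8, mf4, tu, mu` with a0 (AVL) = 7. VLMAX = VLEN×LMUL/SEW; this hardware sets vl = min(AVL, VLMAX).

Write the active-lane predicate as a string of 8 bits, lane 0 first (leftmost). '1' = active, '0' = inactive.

VLMAX = VLEN×LMUL/SEW = 256×1/4/8 = 8
vl = min(AVL, VLMAX) = min(7, 8) = 7
bits (lane 0 leftmost): 11111110

predicate = 11111110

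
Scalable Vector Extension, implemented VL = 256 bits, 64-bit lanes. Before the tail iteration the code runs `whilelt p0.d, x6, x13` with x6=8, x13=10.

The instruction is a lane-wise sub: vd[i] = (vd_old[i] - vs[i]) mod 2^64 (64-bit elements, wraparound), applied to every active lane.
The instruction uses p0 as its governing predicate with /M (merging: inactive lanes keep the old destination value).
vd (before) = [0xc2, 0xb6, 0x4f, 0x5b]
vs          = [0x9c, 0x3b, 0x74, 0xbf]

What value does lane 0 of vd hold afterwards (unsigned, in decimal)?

256-bit reg / 64-bit elem → 4 lanes
whilelt: lane j active iff 8+j < 10 → j < 2 → 2 active
  i=0: sub(0xc2,0x9c) → 38
  i=1: sub(0xb6,0x3b) → 123
  i=2: tail/keep → 79
  i=3: tail/keep → 91

vd[0] = 38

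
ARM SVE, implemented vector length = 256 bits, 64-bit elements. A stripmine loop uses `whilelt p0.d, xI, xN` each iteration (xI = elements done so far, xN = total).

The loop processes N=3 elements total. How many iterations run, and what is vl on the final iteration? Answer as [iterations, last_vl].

lane count: 256 div 64 = 4
3 elements at 4/iter → 1 passes, remainder 3 on the last

[iterations, last_vl] = [1, 3]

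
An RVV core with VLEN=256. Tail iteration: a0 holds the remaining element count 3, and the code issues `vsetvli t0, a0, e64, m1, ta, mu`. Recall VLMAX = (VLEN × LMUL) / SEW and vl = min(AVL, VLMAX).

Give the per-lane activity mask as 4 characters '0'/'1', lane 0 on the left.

VLMAX = (256 × 1) / 64 = 4 lanes
vl = min(AVL, VLMAX) = min(3, 4) = 3
bits (lane 0 leftmost): 1110

predicate = 1110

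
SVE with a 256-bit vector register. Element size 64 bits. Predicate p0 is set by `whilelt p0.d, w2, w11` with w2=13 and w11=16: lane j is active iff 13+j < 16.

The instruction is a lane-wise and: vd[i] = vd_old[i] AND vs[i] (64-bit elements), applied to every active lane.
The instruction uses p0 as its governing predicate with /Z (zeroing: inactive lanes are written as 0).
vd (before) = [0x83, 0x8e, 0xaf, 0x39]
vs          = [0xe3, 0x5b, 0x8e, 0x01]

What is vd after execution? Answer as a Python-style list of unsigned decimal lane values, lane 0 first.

vd = [131, 10, 142, 0]

register lanes = 256/64 = 4
p0[j] = (13+j < 16); true for j=0..2 → 3 lanes set
vd[0] and(0x83,0xe3) -> 0x83
vd[1] and(0x8e,0x5b) -> 0x0a
vd[2] and(0xaf,0x8e) -> 0x8e
vd[3] tail/zero -> 0x00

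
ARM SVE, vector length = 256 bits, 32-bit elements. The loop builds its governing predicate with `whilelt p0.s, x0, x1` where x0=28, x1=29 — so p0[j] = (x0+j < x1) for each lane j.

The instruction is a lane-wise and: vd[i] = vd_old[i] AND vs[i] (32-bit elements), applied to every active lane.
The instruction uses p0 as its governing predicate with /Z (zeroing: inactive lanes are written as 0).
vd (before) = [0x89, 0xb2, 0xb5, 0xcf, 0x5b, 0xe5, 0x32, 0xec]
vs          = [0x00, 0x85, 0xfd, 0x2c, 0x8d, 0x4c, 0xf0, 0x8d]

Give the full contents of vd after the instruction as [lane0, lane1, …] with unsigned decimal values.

256-bit reg / 32-bit elem → 8 lanes
active while 28+j < 29, i.e. j ∈ [0,1) capped at 8 ⇒ 1
vd[0] and(0x89,0x00) -> 0x00
vd[1] tail/zero -> 0x00
vd[2] tail/zero -> 0x00
vd[3] tail/zero -> 0x00
vd[4] tail/zero -> 0x00
vd[5] tail/zero -> 0x00
vd[6] tail/zero -> 0x00
vd[7] tail/zero -> 0x00

vd = [0, 0, 0, 0, 0, 0, 0, 0]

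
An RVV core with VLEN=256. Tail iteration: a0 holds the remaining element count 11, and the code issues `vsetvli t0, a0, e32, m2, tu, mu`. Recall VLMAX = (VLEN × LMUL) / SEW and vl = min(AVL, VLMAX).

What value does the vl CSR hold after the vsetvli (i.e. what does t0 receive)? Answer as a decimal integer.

lanes per group: 256·2/32 = 16
vl = min(AVL, VLMAX) = min(11, 16) = 11

vl = 11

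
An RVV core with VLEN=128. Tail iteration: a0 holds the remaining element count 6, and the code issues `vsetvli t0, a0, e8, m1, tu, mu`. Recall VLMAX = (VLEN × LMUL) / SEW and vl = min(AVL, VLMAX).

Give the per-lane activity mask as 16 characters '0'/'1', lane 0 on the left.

VLMAX = VLEN×LMUL/SEW = 128×1/8 = 16
vl ← min(6, 16) = 6
bits (lane 0 leftmost): 1111110000000000

predicate = 1111110000000000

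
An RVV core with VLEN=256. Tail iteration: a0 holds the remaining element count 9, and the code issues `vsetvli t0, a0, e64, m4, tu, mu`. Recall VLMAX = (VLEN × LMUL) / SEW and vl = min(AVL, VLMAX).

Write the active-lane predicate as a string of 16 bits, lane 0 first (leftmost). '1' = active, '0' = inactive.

lanes per group: 256·4/64 = 16
vl ← min(9, 16) = 9
bits (lane 0 leftmost): 1111111110000000

predicate = 1111111110000000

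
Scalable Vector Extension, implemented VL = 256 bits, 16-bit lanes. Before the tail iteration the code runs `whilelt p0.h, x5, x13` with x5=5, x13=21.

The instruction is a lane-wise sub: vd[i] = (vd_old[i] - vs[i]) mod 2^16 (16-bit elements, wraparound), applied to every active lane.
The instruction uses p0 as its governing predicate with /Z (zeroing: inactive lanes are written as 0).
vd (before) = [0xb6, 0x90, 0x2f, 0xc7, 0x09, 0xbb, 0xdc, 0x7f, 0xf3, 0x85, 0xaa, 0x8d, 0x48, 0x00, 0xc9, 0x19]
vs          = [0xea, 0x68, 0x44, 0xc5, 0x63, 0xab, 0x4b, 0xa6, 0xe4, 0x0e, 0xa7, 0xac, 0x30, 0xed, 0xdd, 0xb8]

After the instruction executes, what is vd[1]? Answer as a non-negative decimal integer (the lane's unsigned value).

register lanes = 256/16 = 16
p0[j] = (5+j < 21); true for j=0..15 → 16 lanes set
vd[0] sub(0xb6,0xea) -> 0xffcc
vd[1] sub(0x90,0x68) -> 0x28
vd[2] sub(0x2f,0x44) -> 0xffeb
vd[3] sub(0xc7,0xc5) -> 0x02
vd[4] sub(0x09,0x63) -> 0xffa6
vd[5] sub(0xbb,0xab) -> 0x10
vd[6] sub(0xdc,0x4b) -> 0x91
vd[7] sub(0x7f,0xa6) -> 0xffd9
vd[8] sub(0xf3,0xe4) -> 0x0f
vd[9] sub(0x85,0x0e) -> 0x77
vd[10] sub(0xaa,0xa7) -> 0x03
vd[11] sub(0x8d,0xac) -> 0xffe1
vd[12] sub(0x48,0x30) -> 0x18
vd[13] sub(0x00,0xed) -> 0xff13
vd[14] sub(0xc9,0xdd) -> 0xffec
vd[15] sub(0x19,0xb8) -> 0xff61

vd[1] = 40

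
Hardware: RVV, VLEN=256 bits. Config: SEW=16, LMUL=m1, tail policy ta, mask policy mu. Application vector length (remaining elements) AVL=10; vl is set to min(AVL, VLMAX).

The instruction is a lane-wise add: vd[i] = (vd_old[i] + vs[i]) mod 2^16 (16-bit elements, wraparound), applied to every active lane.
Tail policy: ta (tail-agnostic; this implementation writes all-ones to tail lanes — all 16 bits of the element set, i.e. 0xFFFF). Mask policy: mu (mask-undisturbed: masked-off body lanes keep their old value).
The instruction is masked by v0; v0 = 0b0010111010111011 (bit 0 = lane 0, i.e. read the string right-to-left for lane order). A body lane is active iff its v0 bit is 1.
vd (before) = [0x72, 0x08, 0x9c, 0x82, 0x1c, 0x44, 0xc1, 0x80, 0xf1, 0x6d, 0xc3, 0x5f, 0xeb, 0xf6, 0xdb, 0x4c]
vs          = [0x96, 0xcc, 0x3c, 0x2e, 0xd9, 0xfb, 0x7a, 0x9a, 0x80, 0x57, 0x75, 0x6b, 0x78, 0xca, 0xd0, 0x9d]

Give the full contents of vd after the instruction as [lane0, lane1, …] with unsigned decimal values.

lanes per group: 256·1/16 = 16
AVL=10 ≤ VLMAX=16, so vl = 10
[0] add(0x72,0x96) = 0x108
[1] add(0x08,0xcc) = 0xd4
[2] mask-off/keep = 0x9c
[3] add(0x82,0x2e) = 0xb0
[4] add(0x1c,0xd9) = 0xf5
[5] add(0x44,0xfb) = 0x13f
[6] mask-off/keep = 0xc1
[7] add(0x80,0x9a) = 0x11a
[8] mask-off/keep = 0xf1
[9] add(0x6d,0x57) = 0xc4
[10] tail/ones = 0xffff
[11] tail/ones = 0xffff
[12] tail/ones = 0xffff
[13] tail/ones = 0xffff
[14] tail/ones = 0xffff
[15] tail/ones = 0xffff

vd = [264, 212, 156, 176, 245, 319, 193, 282, 241, 196, 65535, 65535, 65535, 65535, 65535, 65535]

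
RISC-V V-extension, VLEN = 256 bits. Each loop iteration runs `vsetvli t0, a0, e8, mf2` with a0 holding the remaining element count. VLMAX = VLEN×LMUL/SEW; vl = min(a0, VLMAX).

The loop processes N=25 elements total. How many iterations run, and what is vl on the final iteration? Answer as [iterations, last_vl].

lanes per group: 256·1/2/8 = 16
iterations = ceil(25/16) = 2; final-pass vl = 9

[iterations, last_vl] = [2, 9]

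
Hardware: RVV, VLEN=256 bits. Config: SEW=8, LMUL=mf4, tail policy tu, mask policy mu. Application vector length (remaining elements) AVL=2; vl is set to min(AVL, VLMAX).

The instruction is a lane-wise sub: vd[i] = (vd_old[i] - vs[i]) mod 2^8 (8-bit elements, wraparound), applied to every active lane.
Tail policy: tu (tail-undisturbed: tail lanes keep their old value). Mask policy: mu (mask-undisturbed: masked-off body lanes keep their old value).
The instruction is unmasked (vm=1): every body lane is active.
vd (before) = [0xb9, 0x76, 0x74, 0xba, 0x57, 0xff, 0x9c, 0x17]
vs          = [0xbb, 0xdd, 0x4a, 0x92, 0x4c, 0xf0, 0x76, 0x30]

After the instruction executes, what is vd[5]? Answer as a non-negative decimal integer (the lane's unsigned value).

VLMAX = VLEN×LMUL/SEW = 256×1/4/8 = 8
vl ← min(2, 8) = 2
vd[0] sub(0xb9,0xbb) -> 0xfe
vd[1] sub(0x76,0xdd) -> 0x99
vd[2] tail/keep -> 0x74
vd[3] tail/keep -> 0xba
vd[4] tail/keep -> 0x57
vd[5] tail/keep -> 0xff
vd[6] tail/keep -> 0x9c
vd[7] tail/keep -> 0x17

vd[5] = 255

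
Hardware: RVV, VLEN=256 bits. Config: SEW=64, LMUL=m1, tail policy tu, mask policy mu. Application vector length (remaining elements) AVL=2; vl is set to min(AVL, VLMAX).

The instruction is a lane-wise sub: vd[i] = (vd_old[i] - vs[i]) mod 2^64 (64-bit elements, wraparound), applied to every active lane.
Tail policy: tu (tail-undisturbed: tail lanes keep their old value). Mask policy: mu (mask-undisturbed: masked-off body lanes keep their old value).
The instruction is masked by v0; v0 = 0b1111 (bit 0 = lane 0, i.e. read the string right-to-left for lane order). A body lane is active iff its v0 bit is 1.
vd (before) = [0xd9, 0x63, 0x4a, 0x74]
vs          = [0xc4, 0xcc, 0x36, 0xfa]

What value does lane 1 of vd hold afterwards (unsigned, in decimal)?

vd[1] = 18446744073709551511

lanes per group: 256·1/64 = 4
vl = min(AVL, VLMAX) = min(2, 4) = 2
vd[0] sub(0xd9,0xc4) -> 0x15
vd[1] sub(0x63,0xcc) -> 0xffffffffffffff97
vd[2] tail/keep -> 0x4a
vd[3] tail/keep -> 0x74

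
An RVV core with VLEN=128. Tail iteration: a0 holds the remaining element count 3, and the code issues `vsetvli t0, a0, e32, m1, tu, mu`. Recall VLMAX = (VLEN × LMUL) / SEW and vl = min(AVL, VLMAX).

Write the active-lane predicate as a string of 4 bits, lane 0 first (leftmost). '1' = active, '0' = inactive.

VLMAX = VLEN×LMUL/SEW = 128×1/32 = 4
AVL=3 ≤ VLMAX=4, so vl = 3
bits (lane 0 leftmost): 1110

predicate = 1110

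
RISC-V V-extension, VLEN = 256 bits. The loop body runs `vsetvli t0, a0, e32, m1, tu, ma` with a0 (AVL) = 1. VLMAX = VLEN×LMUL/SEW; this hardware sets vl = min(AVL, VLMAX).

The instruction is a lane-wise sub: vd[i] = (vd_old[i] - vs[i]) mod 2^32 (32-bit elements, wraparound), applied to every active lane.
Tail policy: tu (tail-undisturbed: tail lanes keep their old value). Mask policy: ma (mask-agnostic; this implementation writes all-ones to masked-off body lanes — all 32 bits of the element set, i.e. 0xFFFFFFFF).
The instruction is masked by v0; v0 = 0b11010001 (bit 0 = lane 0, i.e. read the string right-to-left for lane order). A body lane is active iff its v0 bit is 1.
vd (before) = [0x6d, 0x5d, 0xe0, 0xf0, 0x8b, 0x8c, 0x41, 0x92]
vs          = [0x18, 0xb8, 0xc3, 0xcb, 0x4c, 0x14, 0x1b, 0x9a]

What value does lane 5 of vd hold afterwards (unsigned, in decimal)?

VLMAX = VLEN×LMUL/SEW = 256×1/32 = 8
vl = min(AVL, VLMAX) = min(1, 8) = 1
[0] sub(0x6d,0x18) = 0x55
[1] tail/keep = 0x5d
[2] tail/keep = 0xe0
[3] tail/keep = 0xf0
[4] tail/keep = 0x8b
[5] tail/keep = 0x8c
[6] tail/keep = 0x41
[7] tail/keep = 0x92

vd[5] = 140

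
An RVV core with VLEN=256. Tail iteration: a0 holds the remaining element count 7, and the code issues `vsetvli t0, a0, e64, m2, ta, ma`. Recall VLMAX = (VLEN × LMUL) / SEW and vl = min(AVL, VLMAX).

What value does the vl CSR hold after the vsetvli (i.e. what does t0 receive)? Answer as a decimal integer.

lanes per group: 256·2/64 = 8
AVL=7 ≤ VLMAX=8, so vl = 7

vl = 7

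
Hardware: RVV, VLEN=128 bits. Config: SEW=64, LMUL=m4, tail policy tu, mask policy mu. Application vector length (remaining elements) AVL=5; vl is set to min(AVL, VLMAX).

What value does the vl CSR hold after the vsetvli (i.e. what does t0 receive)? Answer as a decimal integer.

VLMAX = VLEN×LMUL/SEW = 128×4/64 = 8
AVL=5 ≤ VLMAX=8, so vl = 5

vl = 5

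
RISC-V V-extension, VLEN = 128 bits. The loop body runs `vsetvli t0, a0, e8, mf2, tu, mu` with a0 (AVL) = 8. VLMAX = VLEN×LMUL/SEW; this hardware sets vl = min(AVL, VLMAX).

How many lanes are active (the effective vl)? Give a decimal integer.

lanes per group: 128·1/2/8 = 8
AVL=8 ≤ VLMAX=8, so vl = 8

vl = 8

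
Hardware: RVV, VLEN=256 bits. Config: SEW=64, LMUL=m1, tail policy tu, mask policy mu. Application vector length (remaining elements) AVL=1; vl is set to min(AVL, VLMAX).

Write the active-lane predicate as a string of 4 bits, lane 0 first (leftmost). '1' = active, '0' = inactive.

predicate = 1000

VLMAX = (256 × 1) / 64 = 4 lanes
AVL=1 ≤ VLMAX=4, so vl = 1
bits (lane 0 leftmost): 1000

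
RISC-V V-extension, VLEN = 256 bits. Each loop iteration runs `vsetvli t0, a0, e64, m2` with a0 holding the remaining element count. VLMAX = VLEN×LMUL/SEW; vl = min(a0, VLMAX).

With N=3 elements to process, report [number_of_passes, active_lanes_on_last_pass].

VLMAX = VLEN×LMUL/SEW = 256×2/64 = 8
3 elements at 8/iter → 1 passes, remainder 3 on the last

[iterations, last_vl] = [1, 3]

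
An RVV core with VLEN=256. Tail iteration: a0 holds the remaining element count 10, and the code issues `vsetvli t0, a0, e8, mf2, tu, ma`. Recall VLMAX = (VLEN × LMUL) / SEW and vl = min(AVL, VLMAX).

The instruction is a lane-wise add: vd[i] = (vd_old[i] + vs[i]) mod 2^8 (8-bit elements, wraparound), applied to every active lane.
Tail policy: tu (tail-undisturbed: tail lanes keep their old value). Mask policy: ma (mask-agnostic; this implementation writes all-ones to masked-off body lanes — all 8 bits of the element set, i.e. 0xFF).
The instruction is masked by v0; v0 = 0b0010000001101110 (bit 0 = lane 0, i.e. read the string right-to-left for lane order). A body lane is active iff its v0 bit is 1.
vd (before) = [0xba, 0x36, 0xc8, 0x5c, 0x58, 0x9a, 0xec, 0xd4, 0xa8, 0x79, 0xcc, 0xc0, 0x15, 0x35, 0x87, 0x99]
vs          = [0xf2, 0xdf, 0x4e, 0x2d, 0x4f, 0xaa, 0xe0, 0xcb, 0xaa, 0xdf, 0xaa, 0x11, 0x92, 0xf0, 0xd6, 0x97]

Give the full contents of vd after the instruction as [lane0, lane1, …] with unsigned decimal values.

vd = [255, 21, 22, 137, 255, 68, 204, 255, 255, 255, 204, 192, 21, 53, 135, 153]

lanes per group: 256·1/2/8 = 16
vl ← min(10, 16) = 10
vd[0] mask-off/ones -> 0xff
vd[1] add(0x36,0xdf) -> 0x15
vd[2] add(0xc8,0x4e) -> 0x16
vd[3] add(0x5c,0x2d) -> 0x89
vd[4] mask-off/ones -> 0xff
vd[5] add(0x9a,0xaa) -> 0x44
vd[6] add(0xec,0xe0) -> 0xcc
vd[7] mask-off/ones -> 0xff
vd[8] mask-off/ones -> 0xff
vd[9] mask-off/ones -> 0xff
vd[10] tail/keep -> 0xcc
vd[11] tail/keep -> 0xc0
vd[12] tail/keep -> 0x15
vd[13] tail/keep -> 0x35
vd[14] tail/keep -> 0x87
vd[15] tail/keep -> 0x99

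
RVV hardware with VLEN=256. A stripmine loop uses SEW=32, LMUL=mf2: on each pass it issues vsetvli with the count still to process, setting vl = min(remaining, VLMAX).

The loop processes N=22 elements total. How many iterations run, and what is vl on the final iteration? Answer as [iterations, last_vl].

VLMAX = VLEN×LMUL/SEW = 256×1/2/32 = 4
iterations = ceil(22/4) = 6; final-pass vl = 2

[iterations, last_vl] = [6, 2]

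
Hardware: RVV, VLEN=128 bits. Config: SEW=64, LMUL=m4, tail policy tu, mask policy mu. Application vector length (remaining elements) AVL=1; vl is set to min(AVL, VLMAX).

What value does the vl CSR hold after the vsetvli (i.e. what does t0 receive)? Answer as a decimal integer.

VLMAX = VLEN×LMUL/SEW = 128×4/64 = 8
AVL=1 ≤ VLMAX=8, so vl = 1

vl = 1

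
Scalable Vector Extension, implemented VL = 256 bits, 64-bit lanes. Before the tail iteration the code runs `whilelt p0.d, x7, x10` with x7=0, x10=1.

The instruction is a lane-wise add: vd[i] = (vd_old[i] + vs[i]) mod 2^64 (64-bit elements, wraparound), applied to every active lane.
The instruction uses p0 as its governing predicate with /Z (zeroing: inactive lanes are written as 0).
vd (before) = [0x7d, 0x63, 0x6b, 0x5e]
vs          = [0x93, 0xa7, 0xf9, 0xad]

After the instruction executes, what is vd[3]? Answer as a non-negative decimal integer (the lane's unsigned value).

vd[3] = 0

lane count: 256 div 64 = 4
active while 0+j < 1, i.e. j ∈ [0,1) capped at 4 ⇒ 1
lane  0: add(0x7d,0x93) ⇒ 0x110
lane  1: tail/zero ⇒ 0x00
lane  2: tail/zero ⇒ 0x00
lane  3: tail/zero ⇒ 0x00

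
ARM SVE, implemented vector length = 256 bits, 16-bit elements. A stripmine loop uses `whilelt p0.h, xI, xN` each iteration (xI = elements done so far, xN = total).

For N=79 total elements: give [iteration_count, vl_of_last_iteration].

[iterations, last_vl] = [5, 15]

lane count: 256 div 16 = 16
79 elements at 16/iter → 5 passes, remainder 15 on the last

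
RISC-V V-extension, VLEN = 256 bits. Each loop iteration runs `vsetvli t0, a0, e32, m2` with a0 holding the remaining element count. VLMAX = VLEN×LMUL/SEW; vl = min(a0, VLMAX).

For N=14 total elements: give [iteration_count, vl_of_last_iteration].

[iterations, last_vl] = [1, 14]

VLMAX = (256 × 2) / 32 = 16 lanes
14 elements at 16/iter → 1 passes, remainder 14 on the last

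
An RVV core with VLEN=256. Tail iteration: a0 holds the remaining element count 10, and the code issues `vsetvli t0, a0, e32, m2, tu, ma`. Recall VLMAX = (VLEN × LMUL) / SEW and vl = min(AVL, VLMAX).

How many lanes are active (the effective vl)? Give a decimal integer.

vl = 10

VLMAX = (256 × 2) / 32 = 16 lanes
AVL=10 ≤ VLMAX=16, so vl = 10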